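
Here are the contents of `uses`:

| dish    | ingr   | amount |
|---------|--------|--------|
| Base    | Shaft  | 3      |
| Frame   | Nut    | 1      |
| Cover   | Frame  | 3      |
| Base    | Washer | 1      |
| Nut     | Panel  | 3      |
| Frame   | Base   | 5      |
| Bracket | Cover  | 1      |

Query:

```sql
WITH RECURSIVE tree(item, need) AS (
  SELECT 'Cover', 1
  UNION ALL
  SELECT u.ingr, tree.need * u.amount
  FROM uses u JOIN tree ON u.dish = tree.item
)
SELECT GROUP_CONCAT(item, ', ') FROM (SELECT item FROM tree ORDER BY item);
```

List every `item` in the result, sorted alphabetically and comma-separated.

Base, Cover, Frame, Nut, Panel, Shaft, Washer

Base: (Cover, need=1).
Iteration 1: components of {Cover} -> Frame = 1*3 = 3.
Iteration 2: components of {Frame} -> Base = 3*5 = 15, Nut = 3*1 = 3.
Iteration 3: components of {Base,Nut} -> Panel = 3*3 = 9, Shaft = 15*3 = 45, Washer = 15*1 = 15.
Iteration 4: no further components; recursion stops.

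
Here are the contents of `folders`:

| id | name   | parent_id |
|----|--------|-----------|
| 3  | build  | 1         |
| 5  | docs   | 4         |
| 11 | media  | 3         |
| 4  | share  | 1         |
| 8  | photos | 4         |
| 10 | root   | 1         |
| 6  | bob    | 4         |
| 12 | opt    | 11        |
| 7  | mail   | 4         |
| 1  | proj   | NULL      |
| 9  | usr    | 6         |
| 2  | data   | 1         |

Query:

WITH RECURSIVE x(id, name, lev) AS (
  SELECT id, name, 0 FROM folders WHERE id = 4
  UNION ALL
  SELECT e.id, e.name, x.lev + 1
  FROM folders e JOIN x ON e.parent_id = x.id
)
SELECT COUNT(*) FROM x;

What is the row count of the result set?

6

Base: id=4 (share) at lev 0.
Iteration 1: rows with parent_id in {4} -> docs (id 5, lev 1), bob (id 6, lev 1), mail (id 7, lev 1), photos (id 8, lev 1).
Iteration 2: rows with parent_id in {5,6,7,8} -> usr (id 9, lev 2).
Iteration 3: no rows with parent_id in {9}; recursion stops.
Total rows emitted: 6.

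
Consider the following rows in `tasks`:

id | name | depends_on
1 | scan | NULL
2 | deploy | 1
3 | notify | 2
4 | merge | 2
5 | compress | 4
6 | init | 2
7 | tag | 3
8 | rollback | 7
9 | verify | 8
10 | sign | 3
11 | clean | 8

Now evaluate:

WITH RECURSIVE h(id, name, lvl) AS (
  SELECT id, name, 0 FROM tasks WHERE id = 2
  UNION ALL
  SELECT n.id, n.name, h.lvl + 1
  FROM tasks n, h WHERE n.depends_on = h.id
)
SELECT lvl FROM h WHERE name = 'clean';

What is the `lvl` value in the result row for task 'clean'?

4

Base: id=2 (deploy) at lvl 0.
Iteration 1: rows with depends_on in {2} -> notify (id 3, lvl 1), merge (id 4, lvl 1), init (id 6, lvl 1).
Iteration 2: rows with depends_on in {3,4,6} -> compress (id 5, lvl 2), tag (id 7, lvl 2), sign (id 10, lvl 2).
Iteration 3: rows with depends_on in {5,7,10} -> rollback (id 8, lvl 3).
Iteration 4: rows with depends_on in {8} -> verify (id 9, lvl 4), clean (id 11, lvl 4).
Iteration 5: no rows with depends_on in {9,11}; recursion stops.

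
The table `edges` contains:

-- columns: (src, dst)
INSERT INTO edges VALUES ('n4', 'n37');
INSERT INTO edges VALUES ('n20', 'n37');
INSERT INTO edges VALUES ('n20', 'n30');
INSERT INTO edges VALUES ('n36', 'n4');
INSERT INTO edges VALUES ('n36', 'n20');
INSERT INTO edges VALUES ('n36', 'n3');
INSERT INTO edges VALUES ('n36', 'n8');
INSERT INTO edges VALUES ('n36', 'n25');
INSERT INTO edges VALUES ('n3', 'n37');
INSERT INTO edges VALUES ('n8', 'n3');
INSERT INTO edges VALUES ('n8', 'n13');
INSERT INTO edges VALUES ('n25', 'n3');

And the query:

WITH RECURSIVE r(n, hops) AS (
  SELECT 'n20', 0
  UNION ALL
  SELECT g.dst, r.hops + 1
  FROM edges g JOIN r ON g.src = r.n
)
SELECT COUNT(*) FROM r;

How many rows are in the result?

3

Base: (n20, hops=0).
Iteration 1: edges from {n20} -> (n30, hops=1), (n37, hops=1).
Iteration 2: no outgoing edges from {n30,n37}; recursion stops.
Total rows emitted: 3.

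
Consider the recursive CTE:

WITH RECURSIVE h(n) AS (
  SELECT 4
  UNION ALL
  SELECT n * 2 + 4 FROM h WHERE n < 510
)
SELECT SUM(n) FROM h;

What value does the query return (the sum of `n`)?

Base: n=4.
Iteration 1: 4 < 510 holds -> n = 4 * 2 + 4 = 12.
Iteration 2: 12 < 510 holds -> n = 12 * 2 + 4 = 28.
Iteration 3: 28 < 510 holds -> n = 28 * 2 + 4 = 60.
Iteration 4: 60 < 510 holds -> n = 60 * 2 + 4 = 124.
Iteration 5: 124 < 510 holds -> n = 124 * 2 + 4 = 252.
Iteration 6: 252 < 510 holds -> n = 252 * 2 + 4 = 508.
Iteration 7: 508 < 510 holds -> n = 508 * 2 + 4 = 1020.
Iteration 8: 1020 < 510 fails; recursion stops.
SUM(n) = 4 + 12 + 28 + 60 + 124 + 252 + 508 + 1020 = 2008.

2008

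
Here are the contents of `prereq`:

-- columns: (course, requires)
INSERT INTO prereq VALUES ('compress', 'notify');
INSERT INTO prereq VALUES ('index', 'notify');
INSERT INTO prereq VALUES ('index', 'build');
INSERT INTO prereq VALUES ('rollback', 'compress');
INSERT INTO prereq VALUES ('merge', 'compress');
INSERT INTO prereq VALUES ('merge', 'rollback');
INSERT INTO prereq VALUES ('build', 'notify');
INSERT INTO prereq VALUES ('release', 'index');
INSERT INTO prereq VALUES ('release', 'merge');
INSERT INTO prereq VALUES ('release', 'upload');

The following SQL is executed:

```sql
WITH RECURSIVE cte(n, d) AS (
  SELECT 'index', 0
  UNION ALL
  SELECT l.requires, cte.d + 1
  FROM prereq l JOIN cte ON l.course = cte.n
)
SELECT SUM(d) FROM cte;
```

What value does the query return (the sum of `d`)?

4

Base: (index, d=0).
Iteration 1: edges from {index} -> (build, d=1), (notify, d=1).
Iteration 2: edges from {build,notify} -> (notify, d=2).
Iteration 3: no outgoing edges from {notify}; recursion stops.
SUM(d) = 0 + 1 + 1 + 2 = 4.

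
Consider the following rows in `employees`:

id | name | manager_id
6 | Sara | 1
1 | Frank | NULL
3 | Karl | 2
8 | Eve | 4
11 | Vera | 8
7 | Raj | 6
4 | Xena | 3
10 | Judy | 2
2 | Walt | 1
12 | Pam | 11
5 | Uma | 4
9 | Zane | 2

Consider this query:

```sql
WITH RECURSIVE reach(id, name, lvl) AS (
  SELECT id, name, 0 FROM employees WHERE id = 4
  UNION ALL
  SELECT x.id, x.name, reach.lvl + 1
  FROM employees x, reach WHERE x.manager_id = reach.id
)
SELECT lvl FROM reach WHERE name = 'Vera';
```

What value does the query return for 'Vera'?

2

Base: id=4 (Xena) at lvl 0.
Iteration 1: rows with manager_id in {4} -> Uma (id 5, lvl 1), Eve (id 8, lvl 1).
Iteration 2: rows with manager_id in {5,8} -> Vera (id 11, lvl 2).
Iteration 3: rows with manager_id in {11} -> Pam (id 12, lvl 3).
Iteration 4: no rows with manager_id in {12}; recursion stops.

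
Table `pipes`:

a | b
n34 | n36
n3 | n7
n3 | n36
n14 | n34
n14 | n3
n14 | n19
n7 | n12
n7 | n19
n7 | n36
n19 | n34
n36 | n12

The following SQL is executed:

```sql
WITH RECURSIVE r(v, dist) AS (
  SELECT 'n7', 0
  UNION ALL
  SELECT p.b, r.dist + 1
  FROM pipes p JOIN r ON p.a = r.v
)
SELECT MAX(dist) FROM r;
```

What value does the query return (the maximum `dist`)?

4

Base: (n7, dist=0).
Iteration 1: edges from {n7} -> (n12, dist=1), (n19, dist=1), (n36, dist=1).
Iteration 2: edges from {n12,n19,n36} -> (n12, dist=2), (n34, dist=2).
Iteration 3: edges from {n12,n34} -> (n36, dist=3).
Iteration 4: edges from {n36} -> (n12, dist=4).
Iteration 5: no outgoing edges from {n12}; recursion stops.
dist values: 0, 1, 1, 1, 2, 2, 3, 4; the maximum is 4.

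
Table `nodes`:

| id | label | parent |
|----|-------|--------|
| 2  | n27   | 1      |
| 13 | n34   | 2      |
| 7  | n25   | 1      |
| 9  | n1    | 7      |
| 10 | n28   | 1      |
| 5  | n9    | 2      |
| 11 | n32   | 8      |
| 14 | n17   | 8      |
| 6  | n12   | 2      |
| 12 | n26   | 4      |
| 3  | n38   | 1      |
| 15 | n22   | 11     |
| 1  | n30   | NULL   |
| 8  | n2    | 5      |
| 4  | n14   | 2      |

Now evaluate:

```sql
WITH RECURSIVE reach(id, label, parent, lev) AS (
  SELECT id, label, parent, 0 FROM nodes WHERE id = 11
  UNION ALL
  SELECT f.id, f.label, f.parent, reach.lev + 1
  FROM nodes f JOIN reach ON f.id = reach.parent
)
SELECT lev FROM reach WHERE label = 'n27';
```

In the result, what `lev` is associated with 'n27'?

3

Base: id=11 (n32), parent=8, lev 0.
Iteration 1: join on id=8 -> n2 (id 8, parent=5, lev 1).
Iteration 2: join on id=5 -> n9 (id 5, parent=2, lev 2).
Iteration 3: join on id=2 -> n27 (id 2, parent=1, lev 3).
Iteration 4: join on id=1 -> n30 (id 1, parent=NULL, lev 4).
Iteration 5: parent is NULL; no match; recursion stops.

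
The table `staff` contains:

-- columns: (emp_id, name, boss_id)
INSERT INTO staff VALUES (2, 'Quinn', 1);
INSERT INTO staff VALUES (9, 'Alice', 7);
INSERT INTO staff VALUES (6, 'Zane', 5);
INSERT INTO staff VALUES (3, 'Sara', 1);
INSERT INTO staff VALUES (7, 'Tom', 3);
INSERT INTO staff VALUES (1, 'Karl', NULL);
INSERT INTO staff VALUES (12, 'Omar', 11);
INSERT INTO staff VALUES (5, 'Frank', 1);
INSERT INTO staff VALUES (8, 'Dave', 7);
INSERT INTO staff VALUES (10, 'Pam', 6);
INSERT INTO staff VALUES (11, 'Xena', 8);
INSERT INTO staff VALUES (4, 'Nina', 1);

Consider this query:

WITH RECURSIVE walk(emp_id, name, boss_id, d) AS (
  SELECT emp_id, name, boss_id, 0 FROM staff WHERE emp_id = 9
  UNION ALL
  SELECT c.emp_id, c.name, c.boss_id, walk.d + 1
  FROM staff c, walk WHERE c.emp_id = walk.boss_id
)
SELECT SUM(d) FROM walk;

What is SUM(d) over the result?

Base: emp_id=9 (Alice), boss_id=7, d 0.
Iteration 1: join on emp_id=7 -> Tom (id 7, boss_id=3, d 1).
Iteration 2: join on emp_id=3 -> Sara (id 3, boss_id=1, d 2).
Iteration 3: join on emp_id=1 -> Karl (id 1, boss_id=NULL, d 3).
Iteration 4: boss_id is NULL; no match; recursion stops.
SUM(d) = 0 + 1 + 2 + 3 = 6.

6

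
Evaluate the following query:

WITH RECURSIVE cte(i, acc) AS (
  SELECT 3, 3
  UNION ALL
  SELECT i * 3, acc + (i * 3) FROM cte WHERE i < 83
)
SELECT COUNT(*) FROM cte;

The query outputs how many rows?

Base: i=3, acc=3.
Iteration 1: 3 < 83 holds -> i = 3 * 3 = 9, acc = 3 + 9 = 12.
Iteration 2: 9 < 83 holds -> i = 9 * 3 = 27, acc = 12 + 27 = 39.
Iteration 3: 27 < 83 holds -> i = 27 * 3 = 81, acc = 39 + 81 = 120.
Iteration 4: 81 < 83 holds -> i = 81 * 3 = 243, acc = 120 + 243 = 363.
Iteration 5: 243 < 83 fails; recursion stops.
Total rows emitted: 5.

5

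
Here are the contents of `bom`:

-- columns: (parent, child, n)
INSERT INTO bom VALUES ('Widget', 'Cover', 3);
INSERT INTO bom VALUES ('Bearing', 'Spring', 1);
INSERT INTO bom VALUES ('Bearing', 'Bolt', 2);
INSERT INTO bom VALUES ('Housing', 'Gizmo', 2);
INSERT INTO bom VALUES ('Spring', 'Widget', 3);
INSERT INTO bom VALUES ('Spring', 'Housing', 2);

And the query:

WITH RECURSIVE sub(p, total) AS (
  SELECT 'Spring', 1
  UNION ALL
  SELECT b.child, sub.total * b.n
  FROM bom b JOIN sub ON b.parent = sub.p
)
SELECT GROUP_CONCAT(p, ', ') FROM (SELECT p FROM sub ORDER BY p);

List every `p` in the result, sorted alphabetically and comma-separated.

Base: (Spring, total=1).
Iteration 1: components of {Spring} -> Housing = 1*2 = 2, Widget = 1*3 = 3.
Iteration 2: components of {Housing,Widget} -> Cover = 3*3 = 9, Gizmo = 2*2 = 4.
Iteration 3: no further components; recursion stops.

Cover, Gizmo, Housing, Spring, Widget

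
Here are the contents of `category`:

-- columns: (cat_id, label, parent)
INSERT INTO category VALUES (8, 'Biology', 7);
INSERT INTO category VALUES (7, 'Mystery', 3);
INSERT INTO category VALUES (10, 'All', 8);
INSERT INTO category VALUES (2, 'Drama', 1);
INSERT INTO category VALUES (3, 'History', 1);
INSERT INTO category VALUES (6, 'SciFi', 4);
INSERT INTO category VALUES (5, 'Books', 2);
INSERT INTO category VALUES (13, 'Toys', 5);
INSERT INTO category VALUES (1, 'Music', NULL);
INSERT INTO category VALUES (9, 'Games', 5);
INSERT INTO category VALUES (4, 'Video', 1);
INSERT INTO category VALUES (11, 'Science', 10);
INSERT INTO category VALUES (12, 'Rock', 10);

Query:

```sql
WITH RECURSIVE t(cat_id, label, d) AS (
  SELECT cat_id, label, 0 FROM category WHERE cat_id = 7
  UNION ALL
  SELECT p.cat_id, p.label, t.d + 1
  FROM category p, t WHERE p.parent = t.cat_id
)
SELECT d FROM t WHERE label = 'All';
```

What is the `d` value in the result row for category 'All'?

Base: cat_id=7 (Mystery) at d 0.
Iteration 1: rows with parent in {7} -> Biology (id 8, d 1).
Iteration 2: rows with parent in {8} -> All (id 10, d 2).
Iteration 3: rows with parent in {10} -> Science (id 11, d 3), Rock (id 12, d 3).
Iteration 4: no rows with parent in {11,12}; recursion stops.

2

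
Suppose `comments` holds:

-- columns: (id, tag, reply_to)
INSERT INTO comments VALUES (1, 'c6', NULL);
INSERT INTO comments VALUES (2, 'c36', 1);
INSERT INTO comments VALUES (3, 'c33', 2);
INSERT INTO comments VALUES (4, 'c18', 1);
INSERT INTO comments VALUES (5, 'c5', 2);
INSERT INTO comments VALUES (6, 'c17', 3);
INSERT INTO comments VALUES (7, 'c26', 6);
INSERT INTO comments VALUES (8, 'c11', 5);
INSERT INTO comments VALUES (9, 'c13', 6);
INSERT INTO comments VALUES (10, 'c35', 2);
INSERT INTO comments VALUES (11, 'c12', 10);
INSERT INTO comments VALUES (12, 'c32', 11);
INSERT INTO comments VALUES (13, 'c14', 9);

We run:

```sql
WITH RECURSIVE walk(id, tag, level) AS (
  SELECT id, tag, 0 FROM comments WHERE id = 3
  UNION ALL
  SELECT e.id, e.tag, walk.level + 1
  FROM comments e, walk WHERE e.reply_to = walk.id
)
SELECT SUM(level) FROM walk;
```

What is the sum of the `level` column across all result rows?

8

Base: id=3 (c33) at level 0.
Iteration 1: rows with reply_to in {3} -> c17 (id 6, level 1).
Iteration 2: rows with reply_to in {6} -> c26 (id 7, level 2), c13 (id 9, level 2).
Iteration 3: rows with reply_to in {7,9} -> c14 (id 13, level 3).
Iteration 4: no rows with reply_to in {13}; recursion stops.
SUM(level) = 0 + 1 + 2 + 2 + 3 = 8.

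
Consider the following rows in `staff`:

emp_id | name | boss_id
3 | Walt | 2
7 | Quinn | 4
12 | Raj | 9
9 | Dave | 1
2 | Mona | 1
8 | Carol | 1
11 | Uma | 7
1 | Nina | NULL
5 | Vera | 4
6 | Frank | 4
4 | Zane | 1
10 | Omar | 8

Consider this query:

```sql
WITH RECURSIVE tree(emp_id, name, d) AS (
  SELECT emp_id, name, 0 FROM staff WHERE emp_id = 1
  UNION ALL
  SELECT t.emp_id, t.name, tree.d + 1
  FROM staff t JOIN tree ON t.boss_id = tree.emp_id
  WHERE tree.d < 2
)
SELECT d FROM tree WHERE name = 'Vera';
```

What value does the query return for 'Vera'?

2

Base: emp_id=1 (Nina) at d 0.
Iteration 1: rows with boss_id in {1} -> Mona (id 2, d 1), Zane (id 4, d 1), Carol (id 8, d 1), Dave (id 9, d 1).
Iteration 2: rows with boss_id in {2,4,8,9} -> Walt (id 3, d 2), Vera (id 5, d 2), Frank (id 6, d 2), Quinn (id 7, d 2), Omar (id 10, d 2), Raj (id 12, d 2).
Iteration 3: d < 2 fails for all current rows; recursion stops.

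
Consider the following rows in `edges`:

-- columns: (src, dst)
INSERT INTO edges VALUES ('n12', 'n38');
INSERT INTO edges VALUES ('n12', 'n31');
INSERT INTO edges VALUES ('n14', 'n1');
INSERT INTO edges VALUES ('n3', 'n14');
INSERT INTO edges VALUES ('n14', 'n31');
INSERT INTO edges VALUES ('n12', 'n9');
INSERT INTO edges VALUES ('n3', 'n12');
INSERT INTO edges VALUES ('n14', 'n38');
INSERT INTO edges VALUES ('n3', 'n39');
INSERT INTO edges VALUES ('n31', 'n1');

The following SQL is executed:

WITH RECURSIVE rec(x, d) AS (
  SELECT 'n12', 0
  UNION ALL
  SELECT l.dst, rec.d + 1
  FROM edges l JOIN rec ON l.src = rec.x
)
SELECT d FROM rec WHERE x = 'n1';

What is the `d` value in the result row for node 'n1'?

Base: (n12, d=0).
Iteration 1: edges from {n12} -> (n31, d=1), (n38, d=1), (n9, d=1).
Iteration 2: edges from {n31,n38,n9} -> (n1, d=2).
Iteration 3: no outgoing edges from {n1}; recursion stops.

2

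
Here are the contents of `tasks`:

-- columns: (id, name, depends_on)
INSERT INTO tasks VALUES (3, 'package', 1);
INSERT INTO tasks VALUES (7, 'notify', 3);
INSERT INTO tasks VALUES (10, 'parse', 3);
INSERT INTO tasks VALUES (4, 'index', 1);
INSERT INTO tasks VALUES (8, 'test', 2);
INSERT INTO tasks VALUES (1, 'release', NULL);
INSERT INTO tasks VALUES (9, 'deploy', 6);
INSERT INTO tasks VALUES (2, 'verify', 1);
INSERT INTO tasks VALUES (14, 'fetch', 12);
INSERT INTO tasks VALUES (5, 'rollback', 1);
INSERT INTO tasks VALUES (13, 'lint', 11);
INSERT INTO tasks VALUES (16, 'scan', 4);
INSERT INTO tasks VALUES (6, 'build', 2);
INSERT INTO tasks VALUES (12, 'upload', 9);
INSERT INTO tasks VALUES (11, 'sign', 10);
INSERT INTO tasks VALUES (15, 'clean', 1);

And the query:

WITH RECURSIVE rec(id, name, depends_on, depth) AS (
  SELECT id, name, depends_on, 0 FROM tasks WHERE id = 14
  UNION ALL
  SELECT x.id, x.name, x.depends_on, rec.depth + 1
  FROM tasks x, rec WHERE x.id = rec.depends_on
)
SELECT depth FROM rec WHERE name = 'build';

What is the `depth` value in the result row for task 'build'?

3

Base: id=14 (fetch), depends_on=12, depth 0.
Iteration 1: join on id=12 -> upload (id 12, depends_on=9, depth 1).
Iteration 2: join on id=9 -> deploy (id 9, depends_on=6, depth 2).
Iteration 3: join on id=6 -> build (id 6, depends_on=2, depth 3).
Iteration 4: join on id=2 -> verify (id 2, depends_on=1, depth 4).
Iteration 5: join on id=1 -> release (id 1, depends_on=NULL, depth 5).
Iteration 6: depends_on is NULL; no match; recursion stops.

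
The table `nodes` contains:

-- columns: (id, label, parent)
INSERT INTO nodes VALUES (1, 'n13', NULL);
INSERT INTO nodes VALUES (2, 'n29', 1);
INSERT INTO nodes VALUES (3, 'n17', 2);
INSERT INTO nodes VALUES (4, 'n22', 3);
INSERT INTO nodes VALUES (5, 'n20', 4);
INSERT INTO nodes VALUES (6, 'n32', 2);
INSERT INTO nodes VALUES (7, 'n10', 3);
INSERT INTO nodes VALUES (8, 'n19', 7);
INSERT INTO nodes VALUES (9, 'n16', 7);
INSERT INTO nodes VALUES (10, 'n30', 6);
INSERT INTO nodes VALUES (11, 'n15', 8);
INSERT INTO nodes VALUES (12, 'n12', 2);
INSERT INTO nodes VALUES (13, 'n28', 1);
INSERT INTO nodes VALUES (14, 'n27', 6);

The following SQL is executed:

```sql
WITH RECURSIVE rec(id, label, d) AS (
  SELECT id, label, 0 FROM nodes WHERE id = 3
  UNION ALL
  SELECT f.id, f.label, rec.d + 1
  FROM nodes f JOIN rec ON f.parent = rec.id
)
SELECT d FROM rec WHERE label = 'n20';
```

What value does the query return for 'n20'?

Base: id=3 (n17) at d 0.
Iteration 1: rows with parent in {3} -> n22 (id 4, d 1), n10 (id 7, d 1).
Iteration 2: rows with parent in {4,7} -> n20 (id 5, d 2), n19 (id 8, d 2), n16 (id 9, d 2).
Iteration 3: rows with parent in {5,8,9} -> n15 (id 11, d 3).
Iteration 4: no rows with parent in {11}; recursion stops.

2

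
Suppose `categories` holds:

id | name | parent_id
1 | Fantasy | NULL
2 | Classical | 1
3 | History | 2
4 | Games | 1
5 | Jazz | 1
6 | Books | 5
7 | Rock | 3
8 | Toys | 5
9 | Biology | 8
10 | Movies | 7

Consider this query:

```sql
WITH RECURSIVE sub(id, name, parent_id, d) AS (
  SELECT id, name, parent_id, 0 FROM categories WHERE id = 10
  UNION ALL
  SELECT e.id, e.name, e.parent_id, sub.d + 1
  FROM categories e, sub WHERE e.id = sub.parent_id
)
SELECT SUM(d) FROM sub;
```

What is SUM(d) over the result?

10

Base: id=10 (Movies), parent_id=7, d 0.
Iteration 1: join on id=7 -> Rock (id 7, parent_id=3, d 1).
Iteration 2: join on id=3 -> History (id 3, parent_id=2, d 2).
Iteration 3: join on id=2 -> Classical (id 2, parent_id=1, d 3).
Iteration 4: join on id=1 -> Fantasy (id 1, parent_id=NULL, d 4).
Iteration 5: parent_id is NULL; no match; recursion stops.
SUM(d) = 0 + 1 + 2 + 3 + 4 = 10.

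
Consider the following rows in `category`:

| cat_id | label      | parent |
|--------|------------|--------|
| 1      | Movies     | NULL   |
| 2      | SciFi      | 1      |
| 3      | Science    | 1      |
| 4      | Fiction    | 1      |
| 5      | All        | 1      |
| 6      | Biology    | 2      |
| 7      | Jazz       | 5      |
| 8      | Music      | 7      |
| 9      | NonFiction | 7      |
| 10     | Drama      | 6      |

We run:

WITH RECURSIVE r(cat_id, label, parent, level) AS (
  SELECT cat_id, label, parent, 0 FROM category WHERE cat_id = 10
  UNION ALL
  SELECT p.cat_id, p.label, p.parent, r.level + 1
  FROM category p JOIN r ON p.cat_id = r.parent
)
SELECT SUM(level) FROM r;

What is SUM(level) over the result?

6

Base: cat_id=10 (Drama), parent=6, level 0.
Iteration 1: join on cat_id=6 -> Biology (id 6, parent=2, level 1).
Iteration 2: join on cat_id=2 -> SciFi (id 2, parent=1, level 2).
Iteration 3: join on cat_id=1 -> Movies (id 1, parent=NULL, level 3).
Iteration 4: parent is NULL; no match; recursion stops.
SUM(level) = 0 + 1 + 2 + 3 = 6.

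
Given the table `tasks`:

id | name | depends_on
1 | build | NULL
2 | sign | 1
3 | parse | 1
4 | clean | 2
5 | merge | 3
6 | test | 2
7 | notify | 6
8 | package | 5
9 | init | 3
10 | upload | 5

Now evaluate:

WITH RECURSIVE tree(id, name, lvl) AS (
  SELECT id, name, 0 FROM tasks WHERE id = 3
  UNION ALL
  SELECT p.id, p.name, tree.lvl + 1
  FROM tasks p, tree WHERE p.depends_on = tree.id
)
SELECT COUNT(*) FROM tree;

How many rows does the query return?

Base: id=3 (parse) at lvl 0.
Iteration 1: rows with depends_on in {3} -> merge (id 5, lvl 1), init (id 9, lvl 1).
Iteration 2: rows with depends_on in {5,9} -> package (id 8, lvl 2), upload (id 10, lvl 2).
Iteration 3: no rows with depends_on in {8,10}; recursion stops.
Total rows emitted: 5.

5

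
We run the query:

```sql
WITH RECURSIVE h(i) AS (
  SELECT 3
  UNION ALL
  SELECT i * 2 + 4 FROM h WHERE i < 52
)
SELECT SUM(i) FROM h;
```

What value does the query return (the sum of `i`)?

Base: i=3.
Iteration 1: 3 < 52 holds -> i = 3 * 2 + 4 = 10.
Iteration 2: 10 < 52 holds -> i = 10 * 2 + 4 = 24.
Iteration 3: 24 < 52 holds -> i = 24 * 2 + 4 = 52.
Iteration 4: 52 < 52 fails; recursion stops.
SUM(i) = 3 + 10 + 24 + 52 = 89.

89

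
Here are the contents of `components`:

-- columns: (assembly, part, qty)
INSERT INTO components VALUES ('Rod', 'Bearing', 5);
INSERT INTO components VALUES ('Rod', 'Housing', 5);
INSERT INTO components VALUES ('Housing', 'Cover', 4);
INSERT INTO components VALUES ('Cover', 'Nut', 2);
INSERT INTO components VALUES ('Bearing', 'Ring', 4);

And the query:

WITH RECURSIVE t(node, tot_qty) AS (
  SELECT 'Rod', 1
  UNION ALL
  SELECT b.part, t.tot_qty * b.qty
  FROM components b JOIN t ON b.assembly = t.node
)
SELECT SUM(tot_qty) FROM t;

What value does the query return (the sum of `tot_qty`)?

91

Base: (Rod, tot_qty=1).
Iteration 1: components of {Rod} -> Bearing = 1*5 = 5, Housing = 1*5 = 5.
Iteration 2: components of {Bearing,Housing} -> Cover = 5*4 = 20, Ring = 5*4 = 20.
Iteration 3: components of {Cover,Ring} -> Nut = 20*2 = 40.
Iteration 4: no further components; recursion stops.
SUM(tot_qty) = 1 + 5 + 5 + 20 + 20 + 40 = 91.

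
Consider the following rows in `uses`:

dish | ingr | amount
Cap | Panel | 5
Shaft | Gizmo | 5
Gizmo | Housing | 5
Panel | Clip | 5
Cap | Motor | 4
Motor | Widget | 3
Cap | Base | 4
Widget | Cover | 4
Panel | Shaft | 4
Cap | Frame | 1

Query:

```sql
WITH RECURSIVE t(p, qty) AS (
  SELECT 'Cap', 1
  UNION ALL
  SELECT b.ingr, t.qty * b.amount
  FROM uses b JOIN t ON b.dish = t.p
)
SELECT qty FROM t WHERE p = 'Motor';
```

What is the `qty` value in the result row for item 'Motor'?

4

Base: (Cap, qty=1).
Iteration 1: components of {Cap} -> Base = 1*4 = 4, Frame = 1*1 = 1, Motor = 1*4 = 4, Panel = 1*5 = 5.
Iteration 2: components of {Base,Frame,Motor,Panel} -> Clip = 5*5 = 25, Shaft = 5*4 = 20, Widget = 4*3 = 12.
Iteration 3: components of {Clip,Shaft,Widget} -> Cover = 12*4 = 48, Gizmo = 20*5 = 100.
Iteration 4: components of {Cover,Gizmo} -> Housing = 100*5 = 500.
Iteration 5: no further components; recursion stops.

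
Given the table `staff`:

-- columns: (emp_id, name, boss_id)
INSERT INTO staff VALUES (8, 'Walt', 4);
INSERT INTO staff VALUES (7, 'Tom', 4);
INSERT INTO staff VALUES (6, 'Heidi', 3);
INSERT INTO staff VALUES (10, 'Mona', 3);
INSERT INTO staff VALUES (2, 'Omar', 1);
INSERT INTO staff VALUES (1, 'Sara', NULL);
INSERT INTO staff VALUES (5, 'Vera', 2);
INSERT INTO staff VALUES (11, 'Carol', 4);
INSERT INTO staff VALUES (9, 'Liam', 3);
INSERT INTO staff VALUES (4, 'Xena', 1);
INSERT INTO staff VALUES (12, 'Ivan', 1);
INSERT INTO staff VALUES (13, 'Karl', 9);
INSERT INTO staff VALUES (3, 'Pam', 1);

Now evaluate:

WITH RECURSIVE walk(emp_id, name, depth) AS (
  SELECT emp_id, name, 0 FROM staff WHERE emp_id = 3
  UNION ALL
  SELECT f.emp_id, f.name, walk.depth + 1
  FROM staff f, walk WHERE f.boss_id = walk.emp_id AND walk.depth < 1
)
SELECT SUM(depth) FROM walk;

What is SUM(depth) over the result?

3

Base: emp_id=3 (Pam) at depth 0.
Iteration 1: rows with boss_id in {3} -> Heidi (id 6, depth 1), Liam (id 9, depth 1), Mona (id 10, depth 1).
Iteration 2: depth < 1 fails for all current rows; recursion stops.
SUM(depth) = 0 + 1 + 1 + 1 = 3.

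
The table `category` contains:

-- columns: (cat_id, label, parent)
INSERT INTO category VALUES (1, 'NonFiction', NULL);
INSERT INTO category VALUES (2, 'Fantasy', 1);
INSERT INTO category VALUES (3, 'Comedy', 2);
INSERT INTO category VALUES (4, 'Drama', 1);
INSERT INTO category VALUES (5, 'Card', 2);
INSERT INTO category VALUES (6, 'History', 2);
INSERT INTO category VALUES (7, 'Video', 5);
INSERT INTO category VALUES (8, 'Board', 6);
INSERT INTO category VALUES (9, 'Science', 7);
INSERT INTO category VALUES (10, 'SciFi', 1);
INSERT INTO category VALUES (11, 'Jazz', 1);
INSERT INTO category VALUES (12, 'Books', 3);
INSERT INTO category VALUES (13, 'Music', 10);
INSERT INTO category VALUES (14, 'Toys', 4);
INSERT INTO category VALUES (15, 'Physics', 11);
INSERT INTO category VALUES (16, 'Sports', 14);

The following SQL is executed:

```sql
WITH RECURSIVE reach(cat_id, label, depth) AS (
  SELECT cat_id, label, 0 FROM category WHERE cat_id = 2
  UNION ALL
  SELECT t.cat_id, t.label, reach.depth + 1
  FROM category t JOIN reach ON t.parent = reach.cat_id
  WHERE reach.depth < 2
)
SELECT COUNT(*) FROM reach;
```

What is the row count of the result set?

Base: cat_id=2 (Fantasy) at depth 0.
Iteration 1: rows with parent in {2} -> Comedy (id 3, depth 1), Card (id 5, depth 1), History (id 6, depth 1).
Iteration 2: rows with parent in {3,5,6} -> Video (id 7, depth 2), Board (id 8, depth 2), Books (id 12, depth 2).
Iteration 3: depth < 2 fails for all current rows; recursion stops.
Total rows emitted: 7.

7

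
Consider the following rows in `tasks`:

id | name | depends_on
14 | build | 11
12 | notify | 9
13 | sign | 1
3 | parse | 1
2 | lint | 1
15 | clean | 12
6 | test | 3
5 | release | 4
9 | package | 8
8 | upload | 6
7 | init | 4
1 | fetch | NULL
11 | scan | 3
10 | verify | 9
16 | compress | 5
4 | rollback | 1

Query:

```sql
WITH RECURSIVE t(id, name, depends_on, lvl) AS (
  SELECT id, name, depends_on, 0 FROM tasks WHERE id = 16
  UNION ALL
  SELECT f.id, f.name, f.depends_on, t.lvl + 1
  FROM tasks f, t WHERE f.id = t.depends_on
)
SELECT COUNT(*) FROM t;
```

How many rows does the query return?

4

Base: id=16 (compress), depends_on=5, lvl 0.
Iteration 1: join on id=5 -> release (id 5, depends_on=4, lvl 1).
Iteration 2: join on id=4 -> rollback (id 4, depends_on=1, lvl 2).
Iteration 3: join on id=1 -> fetch (id 1, depends_on=NULL, lvl 3).
Iteration 4: depends_on is NULL; no match; recursion stops.
Total rows emitted: 4.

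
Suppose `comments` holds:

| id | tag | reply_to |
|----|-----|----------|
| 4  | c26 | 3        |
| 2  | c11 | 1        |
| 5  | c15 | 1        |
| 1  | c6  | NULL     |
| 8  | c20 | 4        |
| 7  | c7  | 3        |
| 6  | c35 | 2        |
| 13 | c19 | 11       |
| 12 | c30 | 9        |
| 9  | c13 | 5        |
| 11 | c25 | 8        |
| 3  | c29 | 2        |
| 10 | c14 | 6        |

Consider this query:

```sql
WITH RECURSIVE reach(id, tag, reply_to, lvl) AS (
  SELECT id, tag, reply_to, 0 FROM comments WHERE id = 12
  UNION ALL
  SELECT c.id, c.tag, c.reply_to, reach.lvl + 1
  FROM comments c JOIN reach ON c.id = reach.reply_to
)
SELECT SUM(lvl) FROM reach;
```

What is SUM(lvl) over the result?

Base: id=12 (c30), reply_to=9, lvl 0.
Iteration 1: join on id=9 -> c13 (id 9, reply_to=5, lvl 1).
Iteration 2: join on id=5 -> c15 (id 5, reply_to=1, lvl 2).
Iteration 3: join on id=1 -> c6 (id 1, reply_to=NULL, lvl 3).
Iteration 4: reply_to is NULL; no match; recursion stops.
SUM(lvl) = 0 + 1 + 2 + 3 = 6.

6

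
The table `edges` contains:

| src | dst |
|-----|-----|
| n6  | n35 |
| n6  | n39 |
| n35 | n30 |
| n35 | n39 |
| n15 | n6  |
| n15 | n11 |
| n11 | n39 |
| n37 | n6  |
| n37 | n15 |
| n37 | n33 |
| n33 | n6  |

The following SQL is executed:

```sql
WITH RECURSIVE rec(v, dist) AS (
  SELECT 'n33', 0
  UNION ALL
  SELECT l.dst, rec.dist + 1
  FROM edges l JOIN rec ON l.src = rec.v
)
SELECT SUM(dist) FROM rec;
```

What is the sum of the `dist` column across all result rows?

11

Base: (n33, dist=0).
Iteration 1: edges from {n33} -> (n6, dist=1).
Iteration 2: edges from {n6} -> (n35, dist=2), (n39, dist=2).
Iteration 3: edges from {n35,n39} -> (n30, dist=3), (n39, dist=3).
Iteration 4: no outgoing edges from {n30,n39}; recursion stops.
SUM(dist) = 0 + 1 + 2 + 2 + 3 + 3 = 11.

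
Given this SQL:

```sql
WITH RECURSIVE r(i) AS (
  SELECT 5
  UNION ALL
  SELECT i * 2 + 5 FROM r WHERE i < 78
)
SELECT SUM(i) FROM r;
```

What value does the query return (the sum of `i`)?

Base: i=5.
Iteration 1: 5 < 78 holds -> i = 5 * 2 + 5 = 15.
Iteration 2: 15 < 78 holds -> i = 15 * 2 + 5 = 35.
Iteration 3: 35 < 78 holds -> i = 35 * 2 + 5 = 75.
Iteration 4: 75 < 78 holds -> i = 75 * 2 + 5 = 155.
Iteration 5: 155 < 78 fails; recursion stops.
SUM(i) = 5 + 15 + 35 + 75 + 155 = 285.

285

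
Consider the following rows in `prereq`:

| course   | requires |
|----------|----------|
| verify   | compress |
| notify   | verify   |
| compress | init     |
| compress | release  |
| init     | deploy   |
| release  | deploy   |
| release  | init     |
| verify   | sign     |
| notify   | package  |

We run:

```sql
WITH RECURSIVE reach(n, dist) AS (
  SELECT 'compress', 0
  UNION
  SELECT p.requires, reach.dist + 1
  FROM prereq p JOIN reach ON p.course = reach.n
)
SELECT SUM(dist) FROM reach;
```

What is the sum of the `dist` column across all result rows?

Base: (compress, dist=0).
Iteration 1: edges from {compress} -> (init, dist=1), (release, dist=1).
Iteration 2: edges from {init,release} -> (deploy, dist=2), (init, dist=2). [UNION drops 1 duplicate row(s)]
Iteration 3: edges from {deploy,init} -> (deploy, dist=3).
Iteration 4: no outgoing edges from {deploy}; recursion stops.
SUM(dist) = 0 + 1 + 1 + 2 + 2 + 3 = 9.

9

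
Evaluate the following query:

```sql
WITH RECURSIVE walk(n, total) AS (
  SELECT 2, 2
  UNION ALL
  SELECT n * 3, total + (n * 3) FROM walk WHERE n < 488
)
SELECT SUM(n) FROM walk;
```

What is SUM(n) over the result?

Base: n=2, total=2.
Iteration 1: 2 < 488 holds -> n = 2 * 3 = 6, total = 2 + 6 = 8.
Iteration 2: 6 < 488 holds -> n = 6 * 3 = 18, total = 8 + 18 = 26.
Iteration 3: 18 < 488 holds -> n = 18 * 3 = 54, total = 26 + 54 = 80.
Iteration 4: 54 < 488 holds -> n = 54 * 3 = 162, total = 80 + 162 = 242.
Iteration 5: 162 < 488 holds -> n = 162 * 3 = 486, total = 242 + 486 = 728.
Iteration 6: 486 < 488 holds -> n = 486 * 3 = 1458, total = 728 + 1458 = 2186.
Iteration 7: 1458 < 488 fails; recursion stops.
SUM(n) = 2 + 6 + 18 + 54 + 162 + 486 + 1458 = 2186.

2186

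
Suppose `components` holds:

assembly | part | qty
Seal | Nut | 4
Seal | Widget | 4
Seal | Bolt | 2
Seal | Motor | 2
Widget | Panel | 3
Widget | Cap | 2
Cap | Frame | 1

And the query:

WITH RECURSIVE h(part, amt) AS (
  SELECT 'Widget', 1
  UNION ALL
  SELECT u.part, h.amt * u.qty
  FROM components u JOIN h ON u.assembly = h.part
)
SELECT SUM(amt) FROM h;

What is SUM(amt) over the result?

Base: (Widget, amt=1).
Iteration 1: components of {Widget} -> Cap = 1*2 = 2, Panel = 1*3 = 3.
Iteration 2: components of {Cap,Panel} -> Frame = 2*1 = 2.
Iteration 3: no further components; recursion stops.
SUM(amt) = 1 + 3 + 2 + 2 = 8.

8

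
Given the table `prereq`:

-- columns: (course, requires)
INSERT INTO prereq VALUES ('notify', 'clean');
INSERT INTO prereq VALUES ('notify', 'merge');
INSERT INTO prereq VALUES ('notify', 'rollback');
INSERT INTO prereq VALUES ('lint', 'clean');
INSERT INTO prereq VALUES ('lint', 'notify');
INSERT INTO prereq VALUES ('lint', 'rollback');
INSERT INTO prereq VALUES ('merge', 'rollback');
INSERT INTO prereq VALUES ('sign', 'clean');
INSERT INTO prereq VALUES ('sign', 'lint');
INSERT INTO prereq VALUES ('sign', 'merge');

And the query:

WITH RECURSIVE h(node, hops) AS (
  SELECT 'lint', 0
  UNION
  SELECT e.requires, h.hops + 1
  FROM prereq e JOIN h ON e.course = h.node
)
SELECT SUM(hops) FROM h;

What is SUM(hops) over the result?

12

Base: (lint, hops=0).
Iteration 1: edges from {lint} -> (clean, hops=1), (notify, hops=1), (rollback, hops=1).
Iteration 2: edges from {clean,notify,rollback} -> (clean, hops=2), (merge, hops=2), (rollback, hops=2).
Iteration 3: edges from {clean,merge,rollback} -> (rollback, hops=3).
Iteration 4: no outgoing edges from {rollback}; recursion stops.
SUM(hops) = 0 + 1 + 1 + 1 + 2 + 2 + 2 + 3 = 12.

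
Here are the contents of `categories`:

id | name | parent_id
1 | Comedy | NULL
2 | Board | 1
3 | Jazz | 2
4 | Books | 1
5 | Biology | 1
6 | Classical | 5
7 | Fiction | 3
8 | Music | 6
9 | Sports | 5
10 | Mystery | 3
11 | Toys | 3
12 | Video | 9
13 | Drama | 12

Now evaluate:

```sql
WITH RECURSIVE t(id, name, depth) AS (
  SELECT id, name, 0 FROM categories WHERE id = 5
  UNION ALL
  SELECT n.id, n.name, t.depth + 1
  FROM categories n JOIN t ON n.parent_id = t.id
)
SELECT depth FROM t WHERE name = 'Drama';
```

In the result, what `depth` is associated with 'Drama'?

Base: id=5 (Biology) at depth 0.
Iteration 1: rows with parent_id in {5} -> Classical (id 6, depth 1), Sports (id 9, depth 1).
Iteration 2: rows with parent_id in {6,9} -> Music (id 8, depth 2), Video (id 12, depth 2).
Iteration 3: rows with parent_id in {8,12} -> Drama (id 13, depth 3).
Iteration 4: no rows with parent_id in {13}; recursion stops.

3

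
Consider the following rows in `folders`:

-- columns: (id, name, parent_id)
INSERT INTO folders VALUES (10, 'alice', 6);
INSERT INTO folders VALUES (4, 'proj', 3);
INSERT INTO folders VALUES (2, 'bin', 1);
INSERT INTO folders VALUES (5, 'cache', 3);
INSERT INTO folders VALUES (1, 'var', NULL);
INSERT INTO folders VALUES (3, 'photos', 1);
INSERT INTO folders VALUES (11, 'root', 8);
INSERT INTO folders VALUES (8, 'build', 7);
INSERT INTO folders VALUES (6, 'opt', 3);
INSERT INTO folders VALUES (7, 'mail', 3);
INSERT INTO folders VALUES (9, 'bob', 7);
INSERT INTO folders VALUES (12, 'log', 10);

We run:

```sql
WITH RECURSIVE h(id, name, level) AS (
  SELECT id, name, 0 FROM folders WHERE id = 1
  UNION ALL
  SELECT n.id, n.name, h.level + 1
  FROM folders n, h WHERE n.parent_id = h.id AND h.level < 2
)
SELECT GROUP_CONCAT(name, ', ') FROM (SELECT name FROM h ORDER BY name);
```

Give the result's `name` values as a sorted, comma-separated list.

Base: id=1 (var) at level 0.
Iteration 1: rows with parent_id in {1} -> bin (id 2, level 1), photos (id 3, level 1).
Iteration 2: rows with parent_id in {2,3} -> proj (id 4, level 2), cache (id 5, level 2), opt (id 6, level 2), mail (id 7, level 2).
Iteration 3: level < 2 fails for all current rows; recursion stops.

bin, cache, mail, opt, photos, proj, var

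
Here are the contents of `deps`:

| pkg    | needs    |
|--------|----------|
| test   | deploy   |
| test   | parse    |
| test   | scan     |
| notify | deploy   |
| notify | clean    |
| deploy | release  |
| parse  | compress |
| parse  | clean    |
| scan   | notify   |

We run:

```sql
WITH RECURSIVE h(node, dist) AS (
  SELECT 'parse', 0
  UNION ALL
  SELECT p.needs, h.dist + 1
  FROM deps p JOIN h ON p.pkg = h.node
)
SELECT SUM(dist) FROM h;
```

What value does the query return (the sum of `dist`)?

2

Base: (parse, dist=0).
Iteration 1: edges from {parse} -> (clean, dist=1), (compress, dist=1).
Iteration 2: no outgoing edges from {clean,compress}; recursion stops.
SUM(dist) = 0 + 1 + 1 = 2.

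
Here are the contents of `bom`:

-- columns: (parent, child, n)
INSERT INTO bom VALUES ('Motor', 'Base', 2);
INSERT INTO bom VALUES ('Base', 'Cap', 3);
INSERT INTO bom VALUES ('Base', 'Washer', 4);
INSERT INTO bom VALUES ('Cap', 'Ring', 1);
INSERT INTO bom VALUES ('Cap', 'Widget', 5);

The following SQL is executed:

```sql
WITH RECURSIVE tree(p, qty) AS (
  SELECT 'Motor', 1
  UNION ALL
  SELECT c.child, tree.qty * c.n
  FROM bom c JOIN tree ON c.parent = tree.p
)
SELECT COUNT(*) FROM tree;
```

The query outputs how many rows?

6

Base: (Motor, qty=1).
Iteration 1: components of {Motor} -> Base = 1*2 = 2.
Iteration 2: components of {Base} -> Cap = 2*3 = 6, Washer = 2*4 = 8.
Iteration 3: components of {Cap,Washer} -> Ring = 6*1 = 6, Widget = 6*5 = 30.
Iteration 4: no further components; recursion stops.
Total rows emitted: 6.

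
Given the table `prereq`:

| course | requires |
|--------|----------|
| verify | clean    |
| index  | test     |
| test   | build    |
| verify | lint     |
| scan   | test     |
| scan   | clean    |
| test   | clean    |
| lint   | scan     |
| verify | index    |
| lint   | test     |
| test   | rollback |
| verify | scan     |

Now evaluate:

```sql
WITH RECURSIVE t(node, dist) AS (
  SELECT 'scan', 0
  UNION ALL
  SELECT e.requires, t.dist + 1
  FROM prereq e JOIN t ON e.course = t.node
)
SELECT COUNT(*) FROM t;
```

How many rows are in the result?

Base: (scan, dist=0).
Iteration 1: edges from {scan} -> (clean, dist=1), (test, dist=1).
Iteration 2: edges from {clean,test} -> (build, dist=2), (clean, dist=2), (rollback, dist=2).
Iteration 3: no outgoing edges from {build,clean,rollback}; recursion stops.
Total rows emitted: 6.

6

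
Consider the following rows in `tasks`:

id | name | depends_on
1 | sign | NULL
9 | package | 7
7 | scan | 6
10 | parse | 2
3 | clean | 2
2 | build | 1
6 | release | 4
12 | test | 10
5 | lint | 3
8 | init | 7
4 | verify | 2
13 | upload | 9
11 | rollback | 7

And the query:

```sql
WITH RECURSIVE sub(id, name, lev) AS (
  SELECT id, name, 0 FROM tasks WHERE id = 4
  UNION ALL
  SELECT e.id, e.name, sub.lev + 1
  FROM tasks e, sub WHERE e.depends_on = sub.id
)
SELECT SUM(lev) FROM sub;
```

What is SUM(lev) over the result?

16

Base: id=4 (verify) at lev 0.
Iteration 1: rows with depends_on in {4} -> release (id 6, lev 1).
Iteration 2: rows with depends_on in {6} -> scan (id 7, lev 2).
Iteration 3: rows with depends_on in {7} -> init (id 8, lev 3), package (id 9, lev 3), rollback (id 11, lev 3).
Iteration 4: rows with depends_on in {8,9,11} -> upload (id 13, lev 4).
Iteration 5: no rows with depends_on in {13}; recursion stops.
SUM(lev) = 0 + 1 + 2 + 3 + 3 + 3 + 4 = 16.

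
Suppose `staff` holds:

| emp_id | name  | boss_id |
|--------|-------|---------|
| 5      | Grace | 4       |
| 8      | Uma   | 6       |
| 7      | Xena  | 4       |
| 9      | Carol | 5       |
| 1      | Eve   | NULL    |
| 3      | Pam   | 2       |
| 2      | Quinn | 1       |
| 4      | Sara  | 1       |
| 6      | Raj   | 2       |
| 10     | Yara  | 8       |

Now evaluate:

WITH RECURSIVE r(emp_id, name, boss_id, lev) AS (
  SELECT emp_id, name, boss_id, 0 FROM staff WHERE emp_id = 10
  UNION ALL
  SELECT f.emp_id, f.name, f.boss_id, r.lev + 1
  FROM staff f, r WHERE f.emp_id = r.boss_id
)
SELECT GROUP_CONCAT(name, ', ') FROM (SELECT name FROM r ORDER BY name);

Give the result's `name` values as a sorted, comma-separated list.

Base: emp_id=10 (Yara), boss_id=8, lev 0.
Iteration 1: join on emp_id=8 -> Uma (id 8, boss_id=6, lev 1).
Iteration 2: join on emp_id=6 -> Raj (id 6, boss_id=2, lev 2).
Iteration 3: join on emp_id=2 -> Quinn (id 2, boss_id=1, lev 3).
Iteration 4: join on emp_id=1 -> Eve (id 1, boss_id=NULL, lev 4).
Iteration 5: boss_id is NULL; no match; recursion stops.

Eve, Quinn, Raj, Uma, Yara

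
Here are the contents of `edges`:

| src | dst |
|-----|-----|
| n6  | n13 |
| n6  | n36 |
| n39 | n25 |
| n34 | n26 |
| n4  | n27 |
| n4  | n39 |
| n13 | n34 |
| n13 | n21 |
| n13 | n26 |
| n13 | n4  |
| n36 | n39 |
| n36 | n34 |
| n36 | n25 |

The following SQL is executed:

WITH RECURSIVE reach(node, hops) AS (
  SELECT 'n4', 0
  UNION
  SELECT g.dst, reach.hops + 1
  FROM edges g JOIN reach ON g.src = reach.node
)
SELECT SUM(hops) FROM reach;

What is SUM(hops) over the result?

4

Base: (n4, hops=0).
Iteration 1: edges from {n4} -> (n27, hops=1), (n39, hops=1).
Iteration 2: edges from {n27,n39} -> (n25, hops=2).
Iteration 3: no outgoing edges from {n25}; recursion stops.
SUM(hops) = 0 + 1 + 1 + 2 = 4.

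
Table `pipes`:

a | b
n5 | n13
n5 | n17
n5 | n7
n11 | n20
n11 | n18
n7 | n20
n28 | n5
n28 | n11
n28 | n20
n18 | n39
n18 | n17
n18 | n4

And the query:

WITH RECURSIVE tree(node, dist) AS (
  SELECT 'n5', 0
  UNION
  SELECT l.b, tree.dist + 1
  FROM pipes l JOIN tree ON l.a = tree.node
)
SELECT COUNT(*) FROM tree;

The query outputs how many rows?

5

Base: (n5, dist=0).
Iteration 1: edges from {n5} -> (n13, dist=1), (n17, dist=1), (n7, dist=1).
Iteration 2: edges from {n13,n17,n7} -> (n20, dist=2).
Iteration 3: no outgoing edges from {n20}; recursion stops.
Total rows emitted: 5.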